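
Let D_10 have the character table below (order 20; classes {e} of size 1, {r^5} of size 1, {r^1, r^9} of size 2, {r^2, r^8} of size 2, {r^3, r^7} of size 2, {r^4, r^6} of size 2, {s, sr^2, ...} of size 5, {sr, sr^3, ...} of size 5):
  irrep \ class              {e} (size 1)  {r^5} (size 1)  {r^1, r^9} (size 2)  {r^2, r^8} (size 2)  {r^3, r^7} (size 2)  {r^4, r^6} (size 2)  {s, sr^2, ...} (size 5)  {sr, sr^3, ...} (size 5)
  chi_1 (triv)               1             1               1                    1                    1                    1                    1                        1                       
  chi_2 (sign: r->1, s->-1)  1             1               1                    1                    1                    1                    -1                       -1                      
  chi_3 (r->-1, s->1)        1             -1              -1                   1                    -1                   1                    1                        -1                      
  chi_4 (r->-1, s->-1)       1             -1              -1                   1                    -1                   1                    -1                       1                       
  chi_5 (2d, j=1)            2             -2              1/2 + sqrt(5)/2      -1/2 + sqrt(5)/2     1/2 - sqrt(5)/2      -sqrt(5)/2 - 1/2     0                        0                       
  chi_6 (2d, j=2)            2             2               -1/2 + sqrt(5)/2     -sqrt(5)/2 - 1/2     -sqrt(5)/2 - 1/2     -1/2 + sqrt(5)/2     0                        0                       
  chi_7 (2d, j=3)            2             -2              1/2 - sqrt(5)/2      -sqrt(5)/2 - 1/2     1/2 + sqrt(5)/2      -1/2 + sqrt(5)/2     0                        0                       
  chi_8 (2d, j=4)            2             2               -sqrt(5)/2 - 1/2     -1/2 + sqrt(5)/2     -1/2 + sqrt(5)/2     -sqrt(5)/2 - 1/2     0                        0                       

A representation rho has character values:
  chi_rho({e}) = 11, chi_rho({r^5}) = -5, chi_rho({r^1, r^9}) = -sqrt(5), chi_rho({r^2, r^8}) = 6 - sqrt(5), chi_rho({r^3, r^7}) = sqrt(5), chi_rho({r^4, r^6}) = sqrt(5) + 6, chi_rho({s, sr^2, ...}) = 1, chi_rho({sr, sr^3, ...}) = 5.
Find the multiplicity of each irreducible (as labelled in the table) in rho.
Multiplicities: chi_1: 3, chi_2: 0, chi_3: 1, chi_4: 3, chi_5: 0, chi_6: 0, chi_7: 2, chi_8: 0.

Working: Use <chi_rho, chi> = (1/|G|) sum_C |C| * chi_rho(C) * conj(chi(C)) with |G| = 20 for each irreducible chi in the table:
  <chi_rho, chi_1> = (1/20)[1*(11)*conj(1) + 1*(-5)*conj(1) + 2*(-sqrt(5))*conj(1) + 2*(6 - sqrt(5))*conj(1) + 2*(sqrt(5))*conj(1) + 2*(sqrt(5) + 6)*conj(1) + 5*(1)*conj(1) + 5*(5)*conj(1)]
      = (1/20)[(11) + (-5) + (-2*sqrt(5)) + (12 - 2*sqrt(5)) + (2*sqrt(5)) + (2*sqrt(5) + 12) + (5) + (25)] = 60/20 = 3
  <chi_rho, chi_2> = (1/20)[1*(11)*conj(1) + 1*(-5)*conj(1) + 2*(-sqrt(5))*conj(1) + 2*(6 - sqrt(5))*conj(1) + 2*(sqrt(5))*conj(1) + 2*(sqrt(5) + 6)*conj(1) + 5*(1)*conj(-1) + 5*(5)*conj(-1)]
      = (1/20)[(11) + (-5) + (-2*sqrt(5)) + (12 - 2*sqrt(5)) + (2*sqrt(5)) + (2*sqrt(5) + 12) + (-5) + (-25)] = 0/20 = 0
  <chi_rho, chi_3> = (1/20)[1*(11)*conj(1) + 1*(-5)*conj(-1) + 2*(-sqrt(5))*conj(-1) + 2*(6 - sqrt(5))*conj(1) + 2*(sqrt(5))*conj(-1) + 2*(sqrt(5) + 6)*conj(1) + 5*(1)*conj(1) + 5*(5)*conj(-1)]
      = (1/20)[(11) + (5) + (2*sqrt(5)) + (12 - 2*sqrt(5)) + (-2*sqrt(5)) + (2*sqrt(5) + 12) + (5) + (-25)] = 20/20 = 1
  <chi_rho, chi_4> = (1/20)[1*(11)*conj(1) + 1*(-5)*conj(-1) + 2*(-sqrt(5))*conj(-1) + 2*(6 - sqrt(5))*conj(1) + 2*(sqrt(5))*conj(-1) + 2*(sqrt(5) + 6)*conj(1) + 5*(1)*conj(-1) + 5*(5)*conj(1)]
      = (1/20)[(11) + (5) + (2*sqrt(5)) + (12 - 2*sqrt(5)) + (-2*sqrt(5)) + (2*sqrt(5) + 12) + (-5) + (25)] = 60/20 = 3
  <chi_rho, chi_5> = (1/20)[1*(11)*conj(2) + 1*(-5)*conj(-2) + 2*(-sqrt(5))*conj(1/2 + sqrt(5)/2) + 2*(6 - sqrt(5))*conj(-1/2 + sqrt(5)/2) + 2*(sqrt(5))*conj(1/2 - sqrt(5)/2) + 2*(sqrt(5) + 6)*conj(-sqrt(5)/2 - 1/2) + 5*(1)*conj(0) + 5*(5)*conj(0)]
      = (1/20)[(22) + (10) + (-5 - sqrt(5)) + (-11 + 7*sqrt(5)) + (-5 + sqrt(5)) + (-7*sqrt(5) - 11) + (0) + (0)] = 0/20 = 0
  <chi_rho, chi_6> = (1/20)[1*(11)*conj(2) + 1*(-5)*conj(2) + 2*(-sqrt(5))*conj(-1/2 + sqrt(5)/2) + 2*(6 - sqrt(5))*conj(-sqrt(5)/2 - 1/2) + 2*(sqrt(5))*conj(-sqrt(5)/2 - 1/2) + 2*(sqrt(5) + 6)*conj(-1/2 + sqrt(5)/2) + 5*(1)*conj(0) + 5*(5)*conj(0)]
      = (1/20)[(22) + (-10) + (-5 + sqrt(5)) + (-5*sqrt(5) - 1) + (-5 - sqrt(5)) + (-1 + 5*sqrt(5)) + (0) + (0)] = 0/20 = 0
  <chi_rho, chi_7> = (1/20)[1*(11)*conj(2) + 1*(-5)*conj(-2) + 2*(-sqrt(5))*conj(1/2 - sqrt(5)/2) + 2*(6 - sqrt(5))*conj(-sqrt(5)/2 - 1/2) + 2*(sqrt(5))*conj(1/2 + sqrt(5)/2) + 2*(sqrt(5) + 6)*conj(-1/2 + sqrt(5)/2) + 5*(1)*conj(0) + 5*(5)*conj(0)]
      = (1/20)[(22) + (10) + (5 - sqrt(5)) + (-5*sqrt(5) - 1) + (sqrt(5) + 5) + (-1 + 5*sqrt(5)) + (0) + (0)] = 40/20 = 2
  <chi_rho, chi_8> = (1/20)[1*(11)*conj(2) + 1*(-5)*conj(2) + 2*(-sqrt(5))*conj(-sqrt(5)/2 - 1/2) + 2*(6 - sqrt(5))*conj(-1/2 + sqrt(5)/2) + 2*(sqrt(5))*conj(-1/2 + sqrt(5)/2) + 2*(sqrt(5) + 6)*conj(-sqrt(5)/2 - 1/2) + 5*(1)*conj(0) + 5*(5)*conj(0)]
      = (1/20)[(22) + (-10) + (sqrt(5) + 5) + (-11 + 7*sqrt(5)) + (5 - sqrt(5)) + (-7*sqrt(5) - 11) + (0) + (0)] = 0/20 = 0
Dimension check: dim(rho) = sum (mult * dim) = 3*1 + 0*1 + 1*1 + 3*1 + 0*2 + 0*2 + 2*2 + 0*2 = 11 = chi_rho(e) = 11.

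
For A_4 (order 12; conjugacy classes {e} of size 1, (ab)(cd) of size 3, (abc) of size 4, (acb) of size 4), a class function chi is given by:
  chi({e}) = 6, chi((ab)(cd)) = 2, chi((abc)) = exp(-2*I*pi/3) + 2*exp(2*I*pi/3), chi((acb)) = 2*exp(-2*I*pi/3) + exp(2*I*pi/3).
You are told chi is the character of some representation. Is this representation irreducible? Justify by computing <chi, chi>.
Not irreducible (reducible): <chi, chi> = 6 > 1.

Details: <chi, chi> = (1/|G|) sum_C |C| * |chi(C)|^2 = (1/12)[1*|6|^2 + 3*|2|^2 + 4*|exp(-2*I*pi/3) + 2*exp(2*I*pi/3)|^2 + 4*|2*exp(-2*I*pi/3) + exp(2*I*pi/3)|^2]
  = (1/12)[(36) + (12) + (12) + (12)] = 72/12 = 6.
(Exp terms are combined using exp(i*s)*conj(exp(i*t)) = exp(i*(s-t)), and sums of them are collapsed using the identity that for every m > 1 the m distinct m-th roots of unity sum to 0, e.g. 1 + exp(2*I*pi/3) + exp(-2*I*pi/3) = 0.)
A character is irreducible iff <chi, chi> = 1, so this representation is reducible.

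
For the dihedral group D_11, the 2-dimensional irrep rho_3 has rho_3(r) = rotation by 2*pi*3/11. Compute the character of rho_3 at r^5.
chi_{rho_3}(r^5) = 2*cos(2*pi*3*5/11) = -2*cos(3*pi/11)

Details: rho_3(r^5) is rotation by angle 2*pi*3*5/11, whose trace is 2*cos(2*pi*3*5/11) = -2*cos(3*pi/11).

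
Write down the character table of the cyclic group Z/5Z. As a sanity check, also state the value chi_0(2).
Character table of Z/5Z (irreps indexed chi_0,...,chi_4 with chi_k(m) = zeta_5^(k*m), zeta_5 = exp(2*pi*i/5)):
  irrep \ class  {0} (size 1)  {1} (size 1)    {2} (size 1)    {3} (size 1)    {4} (size 1)  
  chi_0          1             1               1               1               1             
  chi_1          1             exp(2*I*pi/5)   exp(4*I*pi/5)   exp(-4*I*pi/5)  exp(-2*I*pi/5)
  chi_2          1             exp(4*I*pi/5)   exp(-2*I*pi/5)  exp(2*I*pi/5)   exp(-4*I*pi/5)
  chi_3          1             exp(-4*I*pi/5)  exp(2*I*pi/5)   exp(-2*I*pi/5)  exp(4*I*pi/5) 
  chi_4          1             exp(-2*I*pi/5)  exp(-4*I*pi/5)  exp(4*I*pi/5)   exp(2*I*pi/5) 

Spot check: chi_0(2) = zeta_5^(0*2) = zeta_5^0 = 1.

Reasoning: Z/5Z is abelian, so all 5 irreducible complex representations are 1-dimensional. They are given by chi_k(m) = zeta_5^(k*m) for k = 0,...,4. Row orthogonality: sum_m chi_k(m) conj(chi_l(m)) = 5 * [k = l].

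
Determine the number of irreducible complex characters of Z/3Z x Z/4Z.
12

Details: The number of irreducible complex representations of a finite group equals its number of conjugacy classes. Z/3Z x Z/4Z is abelian of order 12, so every element is its own conjugacy class: 12 classes, so Z/3Z x Z/4Z (order 12) has exactly 12 irreducible complex representations.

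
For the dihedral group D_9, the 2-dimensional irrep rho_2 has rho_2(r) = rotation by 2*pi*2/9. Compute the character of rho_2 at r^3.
chi_{rho_2}(r^3) = 2*cos(2*pi*2*3/9) = -1

Solution. rho_2(r^3) is rotation by angle 2*pi*2*3/9, whose trace is 2*cos(2*pi*2*3/9) = -1.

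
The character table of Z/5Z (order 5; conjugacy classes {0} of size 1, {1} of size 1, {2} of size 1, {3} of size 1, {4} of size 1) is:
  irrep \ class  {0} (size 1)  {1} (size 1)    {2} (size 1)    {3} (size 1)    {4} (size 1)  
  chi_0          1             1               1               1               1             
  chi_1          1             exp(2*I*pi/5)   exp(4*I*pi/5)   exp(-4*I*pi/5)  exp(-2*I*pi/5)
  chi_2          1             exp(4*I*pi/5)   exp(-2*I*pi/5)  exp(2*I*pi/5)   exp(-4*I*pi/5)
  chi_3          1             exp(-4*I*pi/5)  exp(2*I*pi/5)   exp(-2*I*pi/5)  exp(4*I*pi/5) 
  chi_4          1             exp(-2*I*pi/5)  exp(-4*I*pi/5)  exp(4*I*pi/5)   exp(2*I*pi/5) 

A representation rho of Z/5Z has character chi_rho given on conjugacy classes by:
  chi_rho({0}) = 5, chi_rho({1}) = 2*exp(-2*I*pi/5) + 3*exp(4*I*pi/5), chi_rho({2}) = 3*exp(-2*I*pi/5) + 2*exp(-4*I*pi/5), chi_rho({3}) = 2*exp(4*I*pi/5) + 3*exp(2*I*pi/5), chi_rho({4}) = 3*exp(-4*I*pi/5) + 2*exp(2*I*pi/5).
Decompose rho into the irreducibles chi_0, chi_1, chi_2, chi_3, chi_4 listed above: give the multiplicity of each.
Multiplicities: chi_0: 0, chi_1: 0, chi_2: 3, chi_3: 0, chi_4: 2.

Solution. Use <chi_rho, chi> = (1/|G|) sum_C |C| * chi_rho(C) * conj(chi(C)) with |G| = 5 for each irreducible chi in the table:
  <chi_rho, chi_0> = (1/5)[1*(5)*conj(1) + 1*(2*exp(-2*I*pi/5) + 3*exp(4*I*pi/5))*conj(1) + 1*(3*exp(-2*I*pi/5) + 2*exp(-4*I*pi/5))*conj(1) + 1*(2*exp(4*I*pi/5) + 3*exp(2*I*pi/5))*conj(1) + 1*(3*exp(-4*I*pi/5) + 2*exp(2*I*pi/5))*conj(1)]
      = (1/5)[(5) + (2*exp(-2*I*pi/5) + 3*exp(4*I*pi/5)) + (3*exp(-2*I*pi/5) + 2*exp(-4*I*pi/5)) + (2*exp(4*I*pi/5) + 3*exp(2*I*pi/5)) + (3*exp(-4*I*pi/5) + 2*exp(2*I*pi/5))] = 0/5 = 0
  <chi_rho, chi_1> = (1/5)[1*(5)*conj(1) + 1*(2*exp(-2*I*pi/5) + 3*exp(4*I*pi/5))*conj(exp(2*I*pi/5)) + 1*(3*exp(-2*I*pi/5) + 2*exp(-4*I*pi/5))*conj(exp(4*I*pi/5)) + 1*(2*exp(4*I*pi/5) + 3*exp(2*I*pi/5))*conj(exp(-4*I*pi/5)) + 1*(3*exp(-4*I*pi/5) + 2*exp(2*I*pi/5))*conj(exp(-2*I*pi/5))]
      = (1/5)[(5) + (2*exp(-4*I*pi/5) + 3*exp(2*I*pi/5)) + (3*exp(4*I*pi/5) + 2*exp(2*I*pi/5)) + (2*exp(-2*I*pi/5) + 3*exp(-4*I*pi/5)) + (3*exp(-2*I*pi/5) + 2*exp(4*I*pi/5))] = 0/5 = 0
  <chi_rho, chi_2> = (1/5)[1*(5)*conj(1) + 1*(2*exp(-2*I*pi/5) + 3*exp(4*I*pi/5))*conj(exp(4*I*pi/5)) + 1*(3*exp(-2*I*pi/5) + 2*exp(-4*I*pi/5))*conj(exp(-2*I*pi/5)) + 1*(2*exp(4*I*pi/5) + 3*exp(2*I*pi/5))*conj(exp(2*I*pi/5)) + 1*(3*exp(-4*I*pi/5) + 2*exp(2*I*pi/5))*conj(exp(-4*I*pi/5))]
      = (1/5)[(5) + (3 + 2*exp(4*I*pi/5)) + (3 + 2*exp(-2*I*pi/5)) + (3 + 2*exp(2*I*pi/5)) + (3 + 2*exp(-4*I*pi/5))] = 15/5 = 3
  <chi_rho, chi_3> = (1/5)[1*(5)*conj(1) + 1*(2*exp(-2*I*pi/5) + 3*exp(4*I*pi/5))*conj(exp(-4*I*pi/5)) + 1*(3*exp(-2*I*pi/5) + 2*exp(-4*I*pi/5))*conj(exp(2*I*pi/5)) + 1*(2*exp(4*I*pi/5) + 3*exp(2*I*pi/5))*conj(exp(-2*I*pi/5)) + 1*(3*exp(-4*I*pi/5) + 2*exp(2*I*pi/5))*conj(exp(4*I*pi/5))]
      = (1/5)[(5) + (3*exp(-2*I*pi/5) + 2*exp(2*I*pi/5)) + (3*exp(-4*I*pi/5) + 2*exp(4*I*pi/5)) + (2*exp(-4*I*pi/5) + 3*exp(4*I*pi/5)) + (2*exp(-2*I*pi/5) + 3*exp(2*I*pi/5))] = 0/5 = 0
  <chi_rho, chi_4> = (1/5)[1*(5)*conj(1) + 1*(2*exp(-2*I*pi/5) + 3*exp(4*I*pi/5))*conj(exp(-2*I*pi/5)) + 1*(3*exp(-2*I*pi/5) + 2*exp(-4*I*pi/5))*conj(exp(-4*I*pi/5)) + 1*(2*exp(4*I*pi/5) + 3*exp(2*I*pi/5))*conj(exp(4*I*pi/5)) + 1*(3*exp(-4*I*pi/5) + 2*exp(2*I*pi/5))*conj(exp(2*I*pi/5))]
      = (1/5)[(5) + (2 + 3*exp(-4*I*pi/5)) + (2 + 3*exp(2*I*pi/5)) + (2 + 3*exp(-2*I*pi/5)) + (2 + 3*exp(4*I*pi/5))] = 10/5 = 2
(Exp terms are combined using exp(i*s)*conj(exp(i*t)) = exp(i*(s-t)), and sums of them are collapsed using the identity that for every m > 1 the m distinct m-th roots of unity sum to 0, e.g. 1 + exp(2*I*pi/3) + exp(-2*I*pi/3) = 0.)
Dimension check: dim(rho) = sum (mult * dim) = 0*1 + 0*1 + 3*1 + 0*1 + 2*1 = 5 = chi_rho(e) = 5.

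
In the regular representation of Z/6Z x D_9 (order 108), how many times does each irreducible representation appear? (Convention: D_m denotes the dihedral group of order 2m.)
Each irreducible V_i of dimension d_i appears with multiplicity d_i, i.e. rho_reg = (direct sum over all irreducibles V_i) d_i V_i. The irreducible dimensions for Z/6Z x D_9 are 1, 1, 1, 1, 1, 1, 1, 1, 1, 1, 1, 1, 2, 2, 2, 2, 2, 2, 2, 2, 2, 2, 2, 2, 2, 2, 2, 2, 2, 2, 2, 2, 2, 2, 2, 2: 12 irreducibles of dimension 1, each with multiplicity 1; 24 irreducibles of dimension 2, each with multiplicity 2. Total dimension 12*1*1 + 24*2*2 = 108 = |G|.

Proof sketch: General theorem: in the regular representation of a finite group G, each irreducible appears with multiplicity equal to its dimension. Check: dim(rho_reg) = sum d_i^2 = 1 + 1 + 1 + 1 + 1 + 1 + 1 + 1 + 1 + 1 + 1 + 1 + 4 + 4 + 4 + 4 + 4 + 4 + 4 + 4 + 4 + 4 + 4 + 4 + 4 + 4 + 4 + 4 + 4 + 4 + 4 + 4 + 4 + 4 + 4 + 4 = 108 = |G|.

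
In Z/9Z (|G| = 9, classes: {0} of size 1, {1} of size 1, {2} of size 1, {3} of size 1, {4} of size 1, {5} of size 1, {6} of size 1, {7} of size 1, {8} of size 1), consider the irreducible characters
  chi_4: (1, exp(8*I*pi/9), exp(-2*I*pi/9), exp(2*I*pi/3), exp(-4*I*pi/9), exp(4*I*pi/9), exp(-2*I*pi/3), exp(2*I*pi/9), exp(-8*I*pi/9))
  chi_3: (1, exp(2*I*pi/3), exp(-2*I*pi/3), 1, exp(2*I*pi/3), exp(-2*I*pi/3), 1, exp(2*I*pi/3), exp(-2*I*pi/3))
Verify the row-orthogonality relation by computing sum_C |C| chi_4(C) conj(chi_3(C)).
Sum = 0; so <chi_4, chi_3> = 0 (distinct irreducibles are orthogonal).

Why: Compute term by term over conjugacy classes (|C| * chi_4(C) * conj(chi_3(C))):
  1*(1)*conj(1) + 1*(exp(8*I*pi/9))*conj(exp(2*I*pi/3)) + 1*(exp(-2*I*pi/9))*conj(exp(-2*I*pi/3)) + 1*(exp(2*I*pi/3))*conj(1) + 1*(exp(-4*I*pi/9))*conj(exp(2*I*pi/3)) + 1*(exp(4*I*pi/9))*conj(exp(-2*I*pi/3)) + 1*(exp(-2*I*pi/3))*conj(1) + 1*(exp(2*I*pi/9))*conj(exp(2*I*pi/3)) + 1*(exp(-8*I*pi/9))*conj(exp(-2*I*pi/3))
  = (1) + (exp(2*I*pi/9)) + (exp(4*I*pi/9)) + (exp(2*I*pi/3)) + (exp(8*I*pi/9)) + (exp(-8*I*pi/9)) + (exp(-2*I*pi/3)) + (exp(-4*I*pi/9)) + (exp(-2*I*pi/9))
  = 0.
(Exp terms are combined using exp(i*s)*conj(exp(i*t)) = exp(i*(s-t)), and sums of them are collapsed using the identity that for every m > 1 the m distinct m-th roots of unity sum to 0, e.g. 1 + exp(2*I*pi/3) + exp(-2*I*pi/3) = 0.)
Dividing by |G| = 9 gives 0/9 = 0, matching the row-orthogonality relation <chi_4, chi_3> = [chi_4 = chi_3].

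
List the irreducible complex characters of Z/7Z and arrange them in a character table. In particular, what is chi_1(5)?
Character table of Z/7Z (irreps indexed chi_0,...,chi_6 with chi_k(m) = zeta_7^(k*m), zeta_7 = exp(2*pi*i/7)):
  irrep \ class  {0} (size 1)  {1} (size 1)    {2} (size 1)    {3} (size 1)    {4} (size 1)    {5} (size 1)    {6} (size 1)  
  chi_0          1             1               1               1               1               1               1             
  chi_1          1             exp(2*I*pi/7)   exp(4*I*pi/7)   exp(6*I*pi/7)   exp(-6*I*pi/7)  exp(-4*I*pi/7)  exp(-2*I*pi/7)
  chi_2          1             exp(4*I*pi/7)   exp(-6*I*pi/7)  exp(-2*I*pi/7)  exp(2*I*pi/7)   exp(6*I*pi/7)   exp(-4*I*pi/7)
  chi_3          1             exp(6*I*pi/7)   exp(-2*I*pi/7)  exp(4*I*pi/7)   exp(-4*I*pi/7)  exp(2*I*pi/7)   exp(-6*I*pi/7)
  chi_4          1             exp(-6*I*pi/7)  exp(2*I*pi/7)   exp(-4*I*pi/7)  exp(4*I*pi/7)   exp(-2*I*pi/7)  exp(6*I*pi/7) 
  chi_5          1             exp(-4*I*pi/7)  exp(6*I*pi/7)   exp(2*I*pi/7)   exp(-2*I*pi/7)  exp(-6*I*pi/7)  exp(4*I*pi/7) 
  chi_6          1             exp(-2*I*pi/7)  exp(-4*I*pi/7)  exp(-6*I*pi/7)  exp(6*I*pi/7)   exp(4*I*pi/7)   exp(2*I*pi/7) 

Spot check: chi_1(5) = zeta_7^(1*5) = zeta_7^5 = exp(-4*I*pi/7).

Proof sketch: Z/7Z is abelian, so all 7 irreducible complex representations are 1-dimensional. They are given by chi_k(m) = zeta_7^(k*m) for k = 0,...,6. Row orthogonality: sum_m chi_k(m) conj(chi_l(m)) = 7 * [k = l].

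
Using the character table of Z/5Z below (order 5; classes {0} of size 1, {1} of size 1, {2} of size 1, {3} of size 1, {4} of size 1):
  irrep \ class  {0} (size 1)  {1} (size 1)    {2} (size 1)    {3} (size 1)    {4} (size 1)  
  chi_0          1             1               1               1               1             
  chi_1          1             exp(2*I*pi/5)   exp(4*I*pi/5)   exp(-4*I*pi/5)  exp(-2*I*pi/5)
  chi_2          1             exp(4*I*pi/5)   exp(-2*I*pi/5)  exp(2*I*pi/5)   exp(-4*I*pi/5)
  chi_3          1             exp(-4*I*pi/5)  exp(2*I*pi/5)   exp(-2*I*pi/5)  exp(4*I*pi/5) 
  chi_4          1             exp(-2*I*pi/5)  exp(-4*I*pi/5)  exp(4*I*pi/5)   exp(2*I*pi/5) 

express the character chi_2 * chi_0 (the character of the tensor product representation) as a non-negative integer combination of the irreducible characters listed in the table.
chi_2 tensor chi_0 = chi_2 (all other irreducibles have multiplicity 0).

Details: The character of a tensor product is the pointwise product (chi_2 * chi_0)(C) = chi_2(C) * chi_0(C):
  {0}: (1)*(1), {1}: (exp(4*I*pi/5))*(1), {2}: (exp(-2*I*pi/5))*(1), {3}: (exp(2*I*pi/5))*(1), {4}: (exp(-4*I*pi/5))*(1)
so (chi_2 * chi_0) takes values
  {0} -> 1, {1} -> exp(4*I*pi/5), {2} -> exp(-2*I*pi/5), {3} -> exp(2*I*pi/5), {4} -> exp(-4*I*pi/5).
Now take the inner product of this character with each irreducible chi from the table, <chi_2*chi_0, chi> = (1/5) sum_C |C| (chi_2*chi_0)(C) conj(chi(C)):
  <chi_2*chi_0, chi_0> = (1/5)[1*(1)*conj(1) + 1*(exp(4*I*pi/5))*conj(1) + 1*(exp(-2*I*pi/5))*conj(1) + 1*(exp(2*I*pi/5))*conj(1) + 1*(exp(-4*I*pi/5))*conj(1)]
      = (1/5)[(1) + (exp(4*I*pi/5)) + (exp(-2*I*pi/5)) + (exp(2*I*pi/5)) + (exp(-4*I*pi/5))] = 0/5 = 0
  <chi_2*chi_0, chi_1> = (1/5)[1*(1)*conj(1) + 1*(exp(4*I*pi/5))*conj(exp(2*I*pi/5)) + 1*(exp(-2*I*pi/5))*conj(exp(4*I*pi/5)) + 1*(exp(2*I*pi/5))*conj(exp(-4*I*pi/5)) + 1*(exp(-4*I*pi/5))*conj(exp(-2*I*pi/5))]
      = (1/5)[(1) + (exp(2*I*pi/5)) + (exp(4*I*pi/5)) + (exp(-4*I*pi/5)) + (exp(-2*I*pi/5))] = 0/5 = 0
  <chi_2*chi_0, chi_2> = (1/5)[1*(1)*conj(1) + 1*(exp(4*I*pi/5))*conj(exp(4*I*pi/5)) + 1*(exp(-2*I*pi/5))*conj(exp(-2*I*pi/5)) + 1*(exp(2*I*pi/5))*conj(exp(2*I*pi/5)) + 1*(exp(-4*I*pi/5))*conj(exp(-4*I*pi/5))]
      = (1/5)[(1) + (1) + (1) + (1) + (1)] = 5/5 = 1
  <chi_2*chi_0, chi_3> = (1/5)[1*(1)*conj(1) + 1*(exp(4*I*pi/5))*conj(exp(-4*I*pi/5)) + 1*(exp(-2*I*pi/5))*conj(exp(2*I*pi/5)) + 1*(exp(2*I*pi/5))*conj(exp(-2*I*pi/5)) + 1*(exp(-4*I*pi/5))*conj(exp(4*I*pi/5))]
      = (1/5)[(1) + (exp(-2*I*pi/5)) + (exp(-4*I*pi/5)) + (exp(4*I*pi/5)) + (exp(2*I*pi/5))] = 0/5 = 0
  <chi_2*chi_0, chi_4> = (1/5)[1*(1)*conj(1) + 1*(exp(4*I*pi/5))*conj(exp(-2*I*pi/5)) + 1*(exp(-2*I*pi/5))*conj(exp(-4*I*pi/5)) + 1*(exp(2*I*pi/5))*conj(exp(4*I*pi/5)) + 1*(exp(-4*I*pi/5))*conj(exp(2*I*pi/5))]
      = (1/5)[(1) + (exp(-4*I*pi/5)) + (exp(2*I*pi/5)) + (exp(-2*I*pi/5)) + (exp(4*I*pi/5))] = 0/5 = 0
(Exp terms are combined using exp(i*s)*conj(exp(i*t)) = exp(i*(s-t)), and sums of them are collapsed using the identity that for every m > 1 the m distinct m-th roots of unity sum to 0, e.g. 1 + exp(2*I*pi/3) + exp(-2*I*pi/3) = 0.)
Hence the multiplicities are chi_2: 1. Dimension check: dim(chi_2)*dim(chi_0) = 1*1 = 1 and sum (mult * dim) = 1*1 = 1.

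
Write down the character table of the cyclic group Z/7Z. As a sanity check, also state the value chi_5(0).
Character table of Z/7Z (irreps indexed chi_0,...,chi_6 with chi_k(m) = zeta_7^(k*m), zeta_7 = exp(2*pi*i/7)):
  irrep \ class  {0} (size 1)  {1} (size 1)    {2} (size 1)    {3} (size 1)    {4} (size 1)    {5} (size 1)    {6} (size 1)  
  chi_0          1             1               1               1               1               1               1             
  chi_1          1             exp(2*I*pi/7)   exp(4*I*pi/7)   exp(6*I*pi/7)   exp(-6*I*pi/7)  exp(-4*I*pi/7)  exp(-2*I*pi/7)
  chi_2          1             exp(4*I*pi/7)   exp(-6*I*pi/7)  exp(-2*I*pi/7)  exp(2*I*pi/7)   exp(6*I*pi/7)   exp(-4*I*pi/7)
  chi_3          1             exp(6*I*pi/7)   exp(-2*I*pi/7)  exp(4*I*pi/7)   exp(-4*I*pi/7)  exp(2*I*pi/7)   exp(-6*I*pi/7)
  chi_4          1             exp(-6*I*pi/7)  exp(2*I*pi/7)   exp(-4*I*pi/7)  exp(4*I*pi/7)   exp(-2*I*pi/7)  exp(6*I*pi/7) 
  chi_5          1             exp(-4*I*pi/7)  exp(6*I*pi/7)   exp(2*I*pi/7)   exp(-2*I*pi/7)  exp(-6*I*pi/7)  exp(4*I*pi/7) 
  chi_6          1             exp(-2*I*pi/7)  exp(-4*I*pi/7)  exp(-6*I*pi/7)  exp(6*I*pi/7)   exp(4*I*pi/7)   exp(2*I*pi/7) 

Spot check: chi_5(0) = zeta_7^(5*0) = zeta_7^0 = 1.

Proof sketch: Z/7Z is abelian, so all 7 irreducible complex representations are 1-dimensional. They are given by chi_k(m) = zeta_7^(k*m) for k = 0,...,6. Row orthogonality: sum_m chi_k(m) conj(chi_l(m)) = 7 * [k = l].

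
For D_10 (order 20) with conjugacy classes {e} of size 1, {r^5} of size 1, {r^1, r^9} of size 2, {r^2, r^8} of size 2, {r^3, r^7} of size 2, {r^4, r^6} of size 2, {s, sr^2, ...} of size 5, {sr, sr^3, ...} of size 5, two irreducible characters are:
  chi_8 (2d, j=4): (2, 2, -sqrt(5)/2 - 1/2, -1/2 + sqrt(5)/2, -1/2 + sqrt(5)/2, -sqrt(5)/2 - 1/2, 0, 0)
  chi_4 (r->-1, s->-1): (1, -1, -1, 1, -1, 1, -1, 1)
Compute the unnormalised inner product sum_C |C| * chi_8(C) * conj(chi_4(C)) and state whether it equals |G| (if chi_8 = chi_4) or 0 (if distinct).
Sum = 0; so <chi_8, chi_4> = 0 (distinct irreducibles are orthogonal).

Reasoning: Compute term by term over conjugacy classes (|C| * chi_8(C) * conj(chi_4(C))):
  1*(2)*conj(1) + 1*(2)*conj(-1) + 2*(-sqrt(5)/2 - 1/2)*conj(-1) + 2*(-1/2 + sqrt(5)/2)*conj(1) + 2*(-1/2 + sqrt(5)/2)*conj(-1) + 2*(-sqrt(5)/2 - 1/2)*conj(1) + 5*(0)*conj(-1) + 5*(0)*conj(1)
  = (2) + (-2) + (1 + sqrt(5)) + (-1 + sqrt(5)) + (1 - sqrt(5)) + (-sqrt(5) - 1) + (0) + (0)
  = 0.
Dividing by |G| = 20 gives 0/20 = 0, matching the row-orthogonality relation <chi_8, chi_4> = [chi_8 = chi_4].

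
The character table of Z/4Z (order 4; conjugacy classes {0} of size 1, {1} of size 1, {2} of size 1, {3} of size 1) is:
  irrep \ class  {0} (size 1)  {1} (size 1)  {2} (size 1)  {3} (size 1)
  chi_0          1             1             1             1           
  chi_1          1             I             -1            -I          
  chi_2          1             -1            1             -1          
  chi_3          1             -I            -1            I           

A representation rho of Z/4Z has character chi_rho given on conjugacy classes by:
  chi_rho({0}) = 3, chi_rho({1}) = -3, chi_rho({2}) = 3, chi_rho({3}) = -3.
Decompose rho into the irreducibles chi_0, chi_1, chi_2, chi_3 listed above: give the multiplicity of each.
Multiplicities: chi_0: 0, chi_1: 0, chi_2: 3, chi_3: 0.

Why: Use <chi_rho, chi> = (1/|G|) sum_C |C| * chi_rho(C) * conj(chi(C)) with |G| = 4 for each irreducible chi in the table:
  <chi_rho, chi_0> = (1/4)[1*(3)*conj(1) + 1*(-3)*conj(1) + 1*(3)*conj(1) + 1*(-3)*conj(1)]
      = (1/4)[(3) + (-3) + (3) + (-3)] = 0/4 = 0
  <chi_rho, chi_1> = (1/4)[1*(3)*conj(1) + 1*(-3)*conj(I) + 1*(3)*conj(-1) + 1*(-3)*conj(-I)]
      = (1/4)[(3) + (3*I) + (-3) + (-3*I)] = 0/4 = 0
  <chi_rho, chi_2> = (1/4)[1*(3)*conj(1) + 1*(-3)*conj(-1) + 1*(3)*conj(1) + 1*(-3)*conj(-1)]
      = (1/4)[(3) + (3) + (3) + (3)] = 12/4 = 3
  <chi_rho, chi_3> = (1/4)[1*(3)*conj(1) + 1*(-3)*conj(-I) + 1*(3)*conj(-1) + 1*(-3)*conj(I)]
      = (1/4)[(3) + (-3*I) + (-3) + (3*I)] = 0/4 = 0
(Exp terms are combined using exp(i*s)*conj(exp(i*t)) = exp(i*(s-t)), and sums of them are collapsed using the identity that for every m > 1 the m distinct m-th roots of unity sum to 0, e.g. 1 + exp(2*I*pi/3) + exp(-2*I*pi/3) = 0.)
Dimension check: dim(rho) = sum (mult * dim) = 0*1 + 0*1 + 3*1 + 0*1 = 3 = chi_rho(e) = 3.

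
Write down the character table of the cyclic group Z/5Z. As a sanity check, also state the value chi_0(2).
Character table of Z/5Z (irreps indexed chi_0,...,chi_4 with chi_k(m) = zeta_5^(k*m), zeta_5 = exp(2*pi*i/5)):
  irrep \ class  {0} (size 1)  {1} (size 1)    {2} (size 1)    {3} (size 1)    {4} (size 1)  
  chi_0          1             1               1               1               1             
  chi_1          1             exp(2*I*pi/5)   exp(4*I*pi/5)   exp(-4*I*pi/5)  exp(-2*I*pi/5)
  chi_2          1             exp(4*I*pi/5)   exp(-2*I*pi/5)  exp(2*I*pi/5)   exp(-4*I*pi/5)
  chi_3          1             exp(-4*I*pi/5)  exp(2*I*pi/5)   exp(-2*I*pi/5)  exp(4*I*pi/5) 
  chi_4          1             exp(-2*I*pi/5)  exp(-4*I*pi/5)  exp(4*I*pi/5)   exp(2*I*pi/5) 

Spot check: chi_0(2) = zeta_5^(0*2) = zeta_5^0 = 1.

Solution. Z/5Z is abelian, so all 5 irreducible complex representations are 1-dimensional. They are given by chi_k(m) = zeta_5^(k*m) for k = 0,...,4. Row orthogonality: sum_m chi_k(m) conj(chi_l(m)) = 5 * [k = l].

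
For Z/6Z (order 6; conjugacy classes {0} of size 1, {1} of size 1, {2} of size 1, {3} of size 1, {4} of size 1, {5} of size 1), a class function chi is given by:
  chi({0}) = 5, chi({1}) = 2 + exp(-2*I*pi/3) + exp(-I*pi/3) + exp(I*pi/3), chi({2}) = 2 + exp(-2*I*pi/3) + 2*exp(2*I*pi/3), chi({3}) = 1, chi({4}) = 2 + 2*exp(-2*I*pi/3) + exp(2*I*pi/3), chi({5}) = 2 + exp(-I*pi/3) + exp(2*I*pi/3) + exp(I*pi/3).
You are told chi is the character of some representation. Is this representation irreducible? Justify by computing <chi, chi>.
Not irreducible (reducible): <chi, chi> = 7 > 1.

Proof sketch: <chi, chi> = (1/|G|) sum_C |C| * |chi(C)|^2 = (1/6)[1*|5|^2 + 1*|2 + exp(-2*I*pi/3) + exp(-I*pi/3) + exp(I*pi/3)|^2 + 1*|2 + exp(-2*I*pi/3) + 2*exp(2*I*pi/3)|^2 + 1*|1|^2 + 1*|2 + 2*exp(-2*I*pi/3) + exp(2*I*pi/3)|^2 + 1*|2 + exp(-I*pi/3) + exp(2*I*pi/3) + exp(I*pi/3)|^2]
  = (1/6)[(25) + (7) + (1) + (1) + (1) + (7)] = 42/6 = 7.
(Exp terms are combined using exp(i*s)*conj(exp(i*t)) = exp(i*(s-t)), and sums of them are collapsed using the identity that for every m > 1 the m distinct m-th roots of unity sum to 0, e.g. 1 + exp(2*I*pi/3) + exp(-2*I*pi/3) = 0.)
A character is irreducible iff <chi, chi> = 1, so this representation is reducible.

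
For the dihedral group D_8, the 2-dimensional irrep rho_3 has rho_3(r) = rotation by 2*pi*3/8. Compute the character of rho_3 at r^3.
chi_{rho_3}(r^3) = 2*cos(2*pi*3*3/8) = sqrt(2)

Solution. rho_3(r^3) is rotation by angle 2*pi*3*3/8, whose trace is 2*cos(2*pi*3*3/8) = sqrt(2).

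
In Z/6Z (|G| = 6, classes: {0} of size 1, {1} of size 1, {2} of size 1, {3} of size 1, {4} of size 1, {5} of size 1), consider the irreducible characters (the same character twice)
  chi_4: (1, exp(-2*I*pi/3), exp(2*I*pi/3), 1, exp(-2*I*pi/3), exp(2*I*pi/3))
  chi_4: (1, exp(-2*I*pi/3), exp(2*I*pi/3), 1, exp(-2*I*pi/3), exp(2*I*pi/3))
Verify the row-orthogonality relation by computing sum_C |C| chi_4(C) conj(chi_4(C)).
Sum = 6 = |G| = 6; so <chi_4, chi_4> = 1 (norm-1 confirms irreducibility).

Working: Compute term by term over conjugacy classes (|C| * chi_4(C) * conj(chi_4(C))):
  1*(1)*conj(1) + 1*(exp(-2*I*pi/3))*conj(exp(-2*I*pi/3)) + 1*(exp(2*I*pi/3))*conj(exp(2*I*pi/3)) + 1*(1)*conj(1) + 1*(exp(-2*I*pi/3))*conj(exp(-2*I*pi/3)) + 1*(exp(2*I*pi/3))*conj(exp(2*I*pi/3))
  = (1) + (1) + (1) + (1) + (1) + (1)
  = 6.
(Exp terms are combined using exp(i*s)*conj(exp(i*t)) = exp(i*(s-t)), and sums of them are collapsed using the identity that for every m > 1 the m distinct m-th roots of unity sum to 0, e.g. 1 + exp(2*I*pi/3) + exp(-2*I*pi/3) = 0.)
Dividing by |G| = 6 gives 6/6 = 1, matching the row-orthogonality relation <chi_4, chi_4> = [chi_4 = chi_4].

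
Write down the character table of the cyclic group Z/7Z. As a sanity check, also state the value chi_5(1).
Character table of Z/7Z (irreps indexed chi_0,...,chi_6 with chi_k(m) = zeta_7^(k*m), zeta_7 = exp(2*pi*i/7)):
  irrep \ class  {0} (size 1)  {1} (size 1)    {2} (size 1)    {3} (size 1)    {4} (size 1)    {5} (size 1)    {6} (size 1)  
  chi_0          1             1               1               1               1               1               1             
  chi_1          1             exp(2*I*pi/7)   exp(4*I*pi/7)   exp(6*I*pi/7)   exp(-6*I*pi/7)  exp(-4*I*pi/7)  exp(-2*I*pi/7)
  chi_2          1             exp(4*I*pi/7)   exp(-6*I*pi/7)  exp(-2*I*pi/7)  exp(2*I*pi/7)   exp(6*I*pi/7)   exp(-4*I*pi/7)
  chi_3          1             exp(6*I*pi/7)   exp(-2*I*pi/7)  exp(4*I*pi/7)   exp(-4*I*pi/7)  exp(2*I*pi/7)   exp(-6*I*pi/7)
  chi_4          1             exp(-6*I*pi/7)  exp(2*I*pi/7)   exp(-4*I*pi/7)  exp(4*I*pi/7)   exp(-2*I*pi/7)  exp(6*I*pi/7) 
  chi_5          1             exp(-4*I*pi/7)  exp(6*I*pi/7)   exp(2*I*pi/7)   exp(-2*I*pi/7)  exp(-6*I*pi/7)  exp(4*I*pi/7) 
  chi_6          1             exp(-2*I*pi/7)  exp(-4*I*pi/7)  exp(-6*I*pi/7)  exp(6*I*pi/7)   exp(4*I*pi/7)   exp(2*I*pi/7) 

Spot check: chi_5(1) = zeta_7^(5*1) = zeta_7^5 = exp(-4*I*pi/7).

Explanation: Z/7Z is abelian, so all 7 irreducible complex representations are 1-dimensional. They are given by chi_k(m) = zeta_7^(k*m) for k = 0,...,6. Row orthogonality: sum_m chi_k(m) conj(chi_l(m)) = 7 * [k = l].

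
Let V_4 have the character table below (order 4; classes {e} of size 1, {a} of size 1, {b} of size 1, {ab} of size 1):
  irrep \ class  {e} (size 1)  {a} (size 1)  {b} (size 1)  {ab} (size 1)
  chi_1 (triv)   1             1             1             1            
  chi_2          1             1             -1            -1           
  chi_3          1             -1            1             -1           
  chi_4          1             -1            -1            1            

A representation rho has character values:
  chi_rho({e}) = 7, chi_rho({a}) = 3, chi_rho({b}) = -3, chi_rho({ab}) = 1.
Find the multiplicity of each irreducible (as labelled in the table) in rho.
Multiplicities: chi_1: 2, chi_2: 3, chi_3: 0, chi_4: 2.

Proof sketch: Use <chi_rho, chi> = (1/|G|) sum_C |C| * chi_rho(C) * conj(chi(C)) with |G| = 4 for each irreducible chi in the table:
  <chi_rho, chi_1> = (1/4)[1*(7)*conj(1) + 1*(3)*conj(1) + 1*(-3)*conj(1) + 1*(1)*conj(1)]
      = (1/4)[(7) + (3) + (-3) + (1)] = 8/4 = 2
  <chi_rho, chi_2> = (1/4)[1*(7)*conj(1) + 1*(3)*conj(1) + 1*(-3)*conj(-1) + 1*(1)*conj(-1)]
      = (1/4)[(7) + (3) + (3) + (-1)] = 12/4 = 3
  <chi_rho, chi_3> = (1/4)[1*(7)*conj(1) + 1*(3)*conj(-1) + 1*(-3)*conj(1) + 1*(1)*conj(-1)]
      = (1/4)[(7) + (-3) + (-3) + (-1)] = 0/4 = 0
  <chi_rho, chi_4> = (1/4)[1*(7)*conj(1) + 1*(3)*conj(-1) + 1*(-3)*conj(-1) + 1*(1)*conj(1)]
      = (1/4)[(7) + (-3) + (3) + (1)] = 8/4 = 2
Dimension check: dim(rho) = sum (mult * dim) = 2*1 + 3*1 + 0*1 + 2*1 = 7 = chi_rho(e) = 7.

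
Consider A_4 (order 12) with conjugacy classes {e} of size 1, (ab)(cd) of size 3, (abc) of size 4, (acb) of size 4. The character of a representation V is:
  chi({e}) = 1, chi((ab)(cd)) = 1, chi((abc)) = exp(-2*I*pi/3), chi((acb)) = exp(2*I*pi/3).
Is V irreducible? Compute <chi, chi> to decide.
Irreducible: <chi, chi> = 1.

Explanation: <chi, chi> = (1/|G|) sum_C |C| * |chi(C)|^2 = (1/12)[1*|1|^2 + 3*|1|^2 + 4*|exp(-2*I*pi/3)|^2 + 4*|exp(2*I*pi/3)|^2]
  = (1/12)[(1) + (3) + (4) + (4)] = 12/12 = 1.
(Exp terms are combined using exp(i*s)*conj(exp(i*t)) = exp(i*(s-t)), and sums of them are collapsed using the identity that for every m > 1 the m distinct m-th roots of unity sum to 0, e.g. 1 + exp(2*I*pi/3) + exp(-2*I*pi/3) = 0.)
A character is irreducible iff <chi, chi> = 1, so this representation is irreducible.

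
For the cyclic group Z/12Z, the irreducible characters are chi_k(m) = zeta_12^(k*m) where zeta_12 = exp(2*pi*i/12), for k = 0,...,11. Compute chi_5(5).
chi_5(5) = zeta_12^25 = exp(I*pi/6)

Reasoning: chi_5(5) = zeta_12^(5*5) = zeta_12^25. Since zeta_12^12 = 1, this equals zeta_12^1 = exp(2*pi*i*1/12) = exp(I*pi/6).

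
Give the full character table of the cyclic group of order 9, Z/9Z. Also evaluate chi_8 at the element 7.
Character table of Z/9Z (irreps indexed chi_0,...,chi_8 with chi_k(m) = zeta_9^(k*m), zeta_9 = exp(2*pi*i/9)):
  irrep \ class  {0} (size 1)  {1} (size 1)    {2} (size 1)    {3} (size 1)    {4} (size 1)    {5} (size 1)    {6} (size 1)    {7} (size 1)    {8} (size 1)  
  chi_0          1             1               1               1               1               1               1               1               1             
  chi_1          1             exp(2*I*pi/9)   exp(4*I*pi/9)   exp(2*I*pi/3)   exp(8*I*pi/9)   exp(-8*I*pi/9)  exp(-2*I*pi/3)  exp(-4*I*pi/9)  exp(-2*I*pi/9)
  chi_2          1             exp(4*I*pi/9)   exp(8*I*pi/9)   exp(-2*I*pi/3)  exp(-2*I*pi/9)  exp(2*I*pi/9)   exp(2*I*pi/3)   exp(-8*I*pi/9)  exp(-4*I*pi/9)
  chi_3          1             exp(2*I*pi/3)   exp(-2*I*pi/3)  1               exp(2*I*pi/3)   exp(-2*I*pi/3)  1               exp(2*I*pi/3)   exp(-2*I*pi/3)
  chi_4          1             exp(8*I*pi/9)   exp(-2*I*pi/9)  exp(2*I*pi/3)   exp(-4*I*pi/9)  exp(4*I*pi/9)   exp(-2*I*pi/3)  exp(2*I*pi/9)   exp(-8*I*pi/9)
  chi_5          1             exp(-8*I*pi/9)  exp(2*I*pi/9)   exp(-2*I*pi/3)  exp(4*I*pi/9)   exp(-4*I*pi/9)  exp(2*I*pi/3)   exp(-2*I*pi/9)  exp(8*I*pi/9) 
  chi_6          1             exp(-2*I*pi/3)  exp(2*I*pi/3)   1               exp(-2*I*pi/3)  exp(2*I*pi/3)   1               exp(-2*I*pi/3)  exp(2*I*pi/3) 
  chi_7          1             exp(-4*I*pi/9)  exp(-8*I*pi/9)  exp(2*I*pi/3)   exp(2*I*pi/9)   exp(-2*I*pi/9)  exp(-2*I*pi/3)  exp(8*I*pi/9)   exp(4*I*pi/9) 
  chi_8          1             exp(-2*I*pi/9)  exp(-4*I*pi/9)  exp(-2*I*pi/3)  exp(-8*I*pi/9)  exp(8*I*pi/9)   exp(2*I*pi/3)   exp(4*I*pi/9)   exp(2*I*pi/9) 

Spot check: chi_8(7) = zeta_9^(8*7) = zeta_9^56 = exp(4*I*pi/9).

Argument: Z/9Z is abelian, so all 9 irreducible complex representations are 1-dimensional. They are given by chi_k(m) = zeta_9^(k*m) for k = 0,...,8. Row orthogonality: sum_m chi_k(m) conj(chi_l(m)) = 9 * [k = l].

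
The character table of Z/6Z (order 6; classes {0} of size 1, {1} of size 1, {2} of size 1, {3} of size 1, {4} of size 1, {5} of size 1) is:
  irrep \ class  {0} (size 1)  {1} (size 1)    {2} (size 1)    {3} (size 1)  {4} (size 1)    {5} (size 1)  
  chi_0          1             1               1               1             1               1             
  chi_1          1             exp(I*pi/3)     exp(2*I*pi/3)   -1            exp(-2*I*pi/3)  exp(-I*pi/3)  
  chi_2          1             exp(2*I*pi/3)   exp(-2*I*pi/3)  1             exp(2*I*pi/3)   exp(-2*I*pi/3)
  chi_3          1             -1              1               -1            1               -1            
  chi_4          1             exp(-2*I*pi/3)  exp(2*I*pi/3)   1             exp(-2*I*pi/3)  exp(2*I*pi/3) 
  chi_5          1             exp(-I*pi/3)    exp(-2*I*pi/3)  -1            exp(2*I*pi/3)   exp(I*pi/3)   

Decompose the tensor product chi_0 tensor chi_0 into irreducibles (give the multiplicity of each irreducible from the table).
chi_0 tensor chi_0 = chi_0 (all other irreducibles have multiplicity 0).

Argument: The character of a tensor product is the pointwise product (chi_0 * chi_0)(C) = chi_0(C) * chi_0(C):
  {0}: (1)*(1), {1}: (1)*(1), {2}: (1)*(1), {3}: (1)*(1), {4}: (1)*(1), {5}: (1)*(1)
so (chi_0 * chi_0) takes values
  {0} -> 1, {1} -> 1, {2} -> 1, {3} -> 1, {4} -> 1, {5} -> 1.
Now take the inner product of this character with each irreducible chi from the table, <chi_0*chi_0, chi> = (1/6) sum_C |C| (chi_0*chi_0)(C) conj(chi(C)):
  <chi_0*chi_0, chi_0> = (1/6)[1*(1)*conj(1) + 1*(1)*conj(1) + 1*(1)*conj(1) + 1*(1)*conj(1) + 1*(1)*conj(1) + 1*(1)*conj(1)]
      = (1/6)[(1) + (1) + (1) + (1) + (1) + (1)] = 6/6 = 1
  <chi_0*chi_0, chi_1> = (1/6)[1*(1)*conj(1) + 1*(1)*conj(exp(I*pi/3)) + 1*(1)*conj(exp(2*I*pi/3)) + 1*(1)*conj(-1) + 1*(1)*conj(exp(-2*I*pi/3)) + 1*(1)*conj(exp(-I*pi/3))]
      = (1/6)[(1) + (exp(-I*pi/3)) + (exp(-2*I*pi/3)) + (-1) + (exp(2*I*pi/3)) + (exp(I*pi/3))] = 0/6 = 0
  <chi_0*chi_0, chi_2> = (1/6)[1*(1)*conj(1) + 1*(1)*conj(exp(2*I*pi/3)) + 1*(1)*conj(exp(-2*I*pi/3)) + 1*(1)*conj(1) + 1*(1)*conj(exp(2*I*pi/3)) + 1*(1)*conj(exp(-2*I*pi/3))]
      = (1/6)[(1) + (exp(-2*I*pi/3)) + (exp(2*I*pi/3)) + (1) + (exp(-2*I*pi/3)) + (exp(2*I*pi/3))] = 0/6 = 0
  <chi_0*chi_0, chi_3> = (1/6)[1*(1)*conj(1) + 1*(1)*conj(-1) + 1*(1)*conj(1) + 1*(1)*conj(-1) + 1*(1)*conj(1) + 1*(1)*conj(-1)]
      = (1/6)[(1) + (-1) + (1) + (-1) + (1) + (-1)] = 0/6 = 0
  <chi_0*chi_0, chi_4> = (1/6)[1*(1)*conj(1) + 1*(1)*conj(exp(-2*I*pi/3)) + 1*(1)*conj(exp(2*I*pi/3)) + 1*(1)*conj(1) + 1*(1)*conj(exp(-2*I*pi/3)) + 1*(1)*conj(exp(2*I*pi/3))]
      = (1/6)[(1) + (exp(2*I*pi/3)) + (exp(-2*I*pi/3)) + (1) + (exp(2*I*pi/3)) + (exp(-2*I*pi/3))] = 0/6 = 0
  <chi_0*chi_0, chi_5> = (1/6)[1*(1)*conj(1) + 1*(1)*conj(exp(-I*pi/3)) + 1*(1)*conj(exp(-2*I*pi/3)) + 1*(1)*conj(-1) + 1*(1)*conj(exp(2*I*pi/3)) + 1*(1)*conj(exp(I*pi/3))]
      = (1/6)[(1) + (exp(I*pi/3)) + (exp(2*I*pi/3)) + (-1) + (exp(-2*I*pi/3)) + (exp(-I*pi/3))] = 0/6 = 0
(Exp terms are combined using exp(i*s)*conj(exp(i*t)) = exp(i*(s-t)), and sums of them are collapsed using the identity that for every m > 1 the m distinct m-th roots of unity sum to 0, e.g. 1 + exp(2*I*pi/3) + exp(-2*I*pi/3) = 0.)
Hence the multiplicities are chi_0: 1. Dimension check: dim(chi_0)*dim(chi_0) = 1*1 = 1 and sum (mult * dim) = 1*1 = 1.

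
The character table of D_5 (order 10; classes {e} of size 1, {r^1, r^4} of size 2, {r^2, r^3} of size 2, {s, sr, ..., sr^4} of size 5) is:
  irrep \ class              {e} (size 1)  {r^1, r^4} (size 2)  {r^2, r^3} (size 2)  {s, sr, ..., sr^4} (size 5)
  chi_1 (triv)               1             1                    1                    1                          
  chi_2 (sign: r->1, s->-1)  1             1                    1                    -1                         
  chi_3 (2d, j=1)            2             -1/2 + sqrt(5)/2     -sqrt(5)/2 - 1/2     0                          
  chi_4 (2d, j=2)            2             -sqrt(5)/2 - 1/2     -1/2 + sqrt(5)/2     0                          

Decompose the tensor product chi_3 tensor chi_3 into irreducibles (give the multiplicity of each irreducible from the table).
chi_3 tensor chi_3 = chi_1 + chi_2 + chi_4 (all other irreducibles have multiplicity 0).

Derivation: The character of a tensor product is the pointwise product (chi_3 * chi_3)(C) = chi_3(C) * chi_3(C):
  {e}: (2)*(2), {r^1, r^4}: (-1/2 + sqrt(5)/2)*(-1/2 + sqrt(5)/2), {r^2, r^3}: (-sqrt(5)/2 - 1/2)*(-sqrt(5)/2 - 1/2), {s, sr, ..., sr^4}: (0)*(0)
so (chi_3 * chi_3) takes values
  {e} -> 4, {r^1, r^4} -> 3/2 - sqrt(5)/2, {r^2, r^3} -> sqrt(5)/2 + 3/2, {s, sr, ..., sr^4} -> 0.
Now take the inner product of this character with each irreducible chi from the table, <chi_3*chi_3, chi> = (1/10) sum_C |C| (chi_3*chi_3)(C) conj(chi(C)):
  <chi_3*chi_3, chi_1> = (1/10)[1*(4)*conj(1) + 2*(3/2 - sqrt(5)/2)*conj(1) + 2*(sqrt(5)/2 + 3/2)*conj(1) + 5*(0)*conj(1)]
      = (1/10)[(4) + (3 - sqrt(5)) + (sqrt(5) + 3) + (0)] = 10/10 = 1
  <chi_3*chi_3, chi_2> = (1/10)[1*(4)*conj(1) + 2*(3/2 - sqrt(5)/2)*conj(1) + 2*(sqrt(5)/2 + 3/2)*conj(1) + 5*(0)*conj(-1)]
      = (1/10)[(4) + (3 - sqrt(5)) + (sqrt(5) + 3) + (0)] = 10/10 = 1
  <chi_3*chi_3, chi_3> = (1/10)[1*(4)*conj(2) + 2*(3/2 - sqrt(5)/2)*conj(-1/2 + sqrt(5)/2) + 2*(sqrt(5)/2 + 3/2)*conj(-sqrt(5)/2 - 1/2) + 5*(0)*conj(0)]
      = (1/10)[(8) + (-4 + 2*sqrt(5)) + (-2*sqrt(5) - 4) + (0)] = 0/10 = 0
  <chi_3*chi_3, chi_4> = (1/10)[1*(4)*conj(2) + 2*(3/2 - sqrt(5)/2)*conj(-sqrt(5)/2 - 1/2) + 2*(sqrt(5)/2 + 3/2)*conj(-1/2 + sqrt(5)/2) + 5*(0)*conj(0)]
      = (1/10)[(8) + (1 - sqrt(5)) + (1 + sqrt(5)) + (0)] = 10/10 = 1
Hence the multiplicities are chi_1: 1, chi_2: 1, chi_4: 1. Dimension check: dim(chi_3)*dim(chi_3) = 2*2 = 4 and sum (mult * dim) = 1*1 + 1*1 + 1*2 = 4.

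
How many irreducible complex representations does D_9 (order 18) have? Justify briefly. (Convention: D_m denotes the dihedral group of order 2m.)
6

Details: The number of irreducible complex representations of a finite group equals its number of conjugacy classes. D_9 has 6 conjugacy classes ((n+3)/2 for n odd), so D_9 (order 18) has exactly 6 irreducible complex representations.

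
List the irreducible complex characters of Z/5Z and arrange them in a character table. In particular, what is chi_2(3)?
Character table of Z/5Z (irreps indexed chi_0,...,chi_4 with chi_k(m) = zeta_5^(k*m), zeta_5 = exp(2*pi*i/5)):
  irrep \ class  {0} (size 1)  {1} (size 1)    {2} (size 1)    {3} (size 1)    {4} (size 1)  
  chi_0          1             1               1               1               1             
  chi_1          1             exp(2*I*pi/5)   exp(4*I*pi/5)   exp(-4*I*pi/5)  exp(-2*I*pi/5)
  chi_2          1             exp(4*I*pi/5)   exp(-2*I*pi/5)  exp(2*I*pi/5)   exp(-4*I*pi/5)
  chi_3          1             exp(-4*I*pi/5)  exp(2*I*pi/5)   exp(-2*I*pi/5)  exp(4*I*pi/5) 
  chi_4          1             exp(-2*I*pi/5)  exp(-4*I*pi/5)  exp(4*I*pi/5)   exp(2*I*pi/5) 

Spot check: chi_2(3) = zeta_5^(2*3) = zeta_5^6 = exp(2*I*pi/5).

Why: Z/5Z is abelian, so all 5 irreducible complex representations are 1-dimensional. They are given by chi_k(m) = zeta_5^(k*m) for k = 0,...,4. Row orthogonality: sum_m chi_k(m) conj(chi_l(m)) = 5 * [k = l].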